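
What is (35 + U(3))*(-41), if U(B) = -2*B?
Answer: -1189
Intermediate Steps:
(35 + U(3))*(-41) = (35 - 2*3)*(-41) = (35 - 6)*(-41) = 29*(-41) = -1189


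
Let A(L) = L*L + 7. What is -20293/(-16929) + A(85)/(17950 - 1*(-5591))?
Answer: 10528913/6991677 ≈ 1.5059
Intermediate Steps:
A(L) = 7 + L² (A(L) = L² + 7 = 7 + L²)
-20293/(-16929) + A(85)/(17950 - 1*(-5591)) = -20293/(-16929) + (7 + 85²)/(17950 - 1*(-5591)) = -20293*(-1/16929) + (7 + 7225)/(17950 + 5591) = 20293/16929 + 7232/23541 = 10528913/6991677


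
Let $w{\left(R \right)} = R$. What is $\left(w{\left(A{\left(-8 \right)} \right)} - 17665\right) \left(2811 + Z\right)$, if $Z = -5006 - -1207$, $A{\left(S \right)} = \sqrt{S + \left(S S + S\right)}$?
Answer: $17453020 - 3952 \sqrt{3} \approx 1.7446 \cdot 10^{7}$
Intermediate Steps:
$A{\left(S \right)} = \sqrt{S^{2} + 2 S}$ ($A{\left(S \right)} = \sqrt{S + \left(S^{2} + S\right)} = \sqrt{S + \left(S + S^{2}\right)} = \sqrt{S^{2} + 2 S}$)
$Z = -3799$ ($Z = -5006 + 1207 = -3799$)
$\left(w{\left(A{\left(-8 \right)} \right)} - 17665\right) \left(2811 + Z\right) = \left(\sqrt{- 8 \left(2 - 8\right)} - 17665\right) \left(2811 - 3799\right) = \left(\sqrt{\left(-8\right) \left(-6\right)} - 17665\right) \left(-988\right) = \left(\sqrt{48} - 17665\right) \left(-988\right) = \left(4 \sqrt{3} - 17665\right) \left(-988\right) = \left(-17665 + 4 \sqrt{3}\right) \left(-988\right) = 17453020 - 3952 \sqrt{3}$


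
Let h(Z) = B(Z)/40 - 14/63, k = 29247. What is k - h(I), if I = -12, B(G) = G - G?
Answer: 263225/9 ≈ 29247.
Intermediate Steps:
B(G) = 0
h(Z) = -2/9 (h(Z) = 0/40 - 14/63 = 0*(1/40) - 14*1/63 = 0 - 2/9 = -2/9)
k - h(I) = 29247 - 1*(-2/9) = 29247 + 2/9 = 263225/9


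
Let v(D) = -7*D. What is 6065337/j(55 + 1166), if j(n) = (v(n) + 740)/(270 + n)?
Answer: -9043417467/7807 ≈ -1.1584e+6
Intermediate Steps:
j(n) = (740 - 7*n)/(270 + n) (j(n) = (-7*n + 740)/(270 + n) = (740 - 7*n)/(270 + n))
6065337/j(55 + 1166) = 6065337/(((740 - 7*(55 + 1166))/(270 + (55 + 1166)))) = 6065337/(((740 - 7*1221)/(270 + 1221))) = 6065337/(((740 - 8547)/1491)) = 6065337/(((1/1491)*(-7807))) = 6065337/(-7807/1491) = 6065337*(-1491/7807) = -9043417467/7807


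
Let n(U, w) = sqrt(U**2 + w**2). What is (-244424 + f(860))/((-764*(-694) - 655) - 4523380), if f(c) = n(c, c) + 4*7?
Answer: 244396/3993819 - 860*sqrt(2)/3993819 ≈ 0.060889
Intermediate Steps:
f(c) = 28 + sqrt(2)*sqrt(c**2) (f(c) = sqrt(c**2 + c**2) + 4*7 = sqrt(2*c**2) + 28 = sqrt(2)*sqrt(c**2) + 28 = 28 + sqrt(2)*sqrt(c**2))
(-244424 + f(860))/((-764*(-694) - 655) - 4523380) = (-244424 + (28 + sqrt(2)*sqrt(860**2)))/((-764*(-694) - 655) - 4523380) = (-244424 + (28 + sqrt(2)*sqrt(739600)))/((530216 - 655) - 4523380) = (-244424 + (28 + sqrt(2)*860))/(529561 - 4523380) = (-244424 + (28 + 860*sqrt(2)))/(-3993819) = (-244396 + 860*sqrt(2))*(-1/3993819) = 244396/3993819 - 860*sqrt(2)/3993819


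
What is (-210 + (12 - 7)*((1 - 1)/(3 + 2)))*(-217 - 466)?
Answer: 143430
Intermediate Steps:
(-210 + (12 - 7)*((1 - 1)/(3 + 2)))*(-217 - 466) = (-210 + 5*(0/5))*(-683) = (-210 + 5*(0*(1/5)))*(-683) = (-210 + 5*0)*(-683) = (-210 + 0)*(-683) = -210*(-683) = 143430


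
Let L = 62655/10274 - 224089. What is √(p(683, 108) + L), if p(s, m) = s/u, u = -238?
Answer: 2*I*√20934729039819210/611303 ≈ 473.38*I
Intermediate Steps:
p(s, m) = -s/238 (p(s, m) = s/(-238) = s*(-1/238) = -s/238)
L = -2302227731/10274 (L = 62655*(1/10274) - 224089 = 62655/10274 - 224089 = -2302227731/10274 ≈ -2.2408e+5)
√(p(683, 108) + L) = √(-1/238*683 - 2302227731/10274) = √(-683/238 - 2302227731/10274) = √(-136984304280/611303) = 2*I*√20934729039819210/611303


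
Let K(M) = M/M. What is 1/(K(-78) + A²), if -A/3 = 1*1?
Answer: ⅒ ≈ 0.10000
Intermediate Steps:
A = -3 ≈ -3.0000
K(M) = 1
1/(K(-78) + A²) = 1/(1 + (-3)²) = 1/(1 + 9) = 1/10 = ⅒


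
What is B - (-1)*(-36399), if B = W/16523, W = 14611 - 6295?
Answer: -601412361/16523 ≈ -36399.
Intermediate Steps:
W = 8316
B = 8316/16523 ≈ 0.50330
B - (-1)*(-36399) = 8316/16523 - (-1)*(-36399) = 8316/16523 - 1*36399 = 8316/16523 - 36399 = -601412361/16523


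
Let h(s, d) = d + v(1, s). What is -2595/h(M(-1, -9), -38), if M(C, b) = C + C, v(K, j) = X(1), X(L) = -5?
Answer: 2595/43 ≈ 60.349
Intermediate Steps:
v(K, j) = -5
M(C, b) = 2*C
h(s, d) = -5 + d (h(s, d) = d - 5 = -5 + d)
-2595/h(M(-1, -9), -38) = -2595/(-5 - 38) = -2595/(-43) = -2595*(-1/43) = 2595/43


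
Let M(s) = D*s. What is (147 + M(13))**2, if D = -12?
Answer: 81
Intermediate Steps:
M(s) = -12*s
(147 + M(13))**2 = (147 - 12*13)**2 = (147 - 156)**2 = (-9)**2 = 81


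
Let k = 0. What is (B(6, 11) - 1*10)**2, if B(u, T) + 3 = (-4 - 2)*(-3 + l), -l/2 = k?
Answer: 25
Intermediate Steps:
l = 0 (l = -2*0 = 0)
B(u, T) = 15 (B(u, T) = -3 + (-4 - 2)*(-3 + 0) = -3 - 6*(-3) = -3 + 18 = 15)
(B(6, 11) - 1*10)**2 = (15 - 1*10)**2 = (15 - 10)**2 = 5**2 = 25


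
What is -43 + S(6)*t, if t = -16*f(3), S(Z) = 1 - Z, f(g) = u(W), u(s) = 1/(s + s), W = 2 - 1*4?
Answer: -63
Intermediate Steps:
W = -2 (W = 2 - 4 = -2)
u(s) = 1/(2*s)
f(g) = -¼ (f(g) = (½)/(-2) = (½)*(-½) = -¼)
t = 4 (t = -16*(-¼) = 4)
-43 + S(6)*t = -43 + (1 - 1*6)*4 = -43 + (1 - 6)*4 = -43 - 5*4 = -43 - 20 = -63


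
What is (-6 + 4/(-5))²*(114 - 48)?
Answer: 76296/25 ≈ 3051.8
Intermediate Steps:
(-6 + 4/(-5))²*(114 - 48) = (-6 + 4*(-⅕))²*66 = (-6 - ⅘)²*66 = (-34/5)²*66 = (1156/25)*66 = 76296/25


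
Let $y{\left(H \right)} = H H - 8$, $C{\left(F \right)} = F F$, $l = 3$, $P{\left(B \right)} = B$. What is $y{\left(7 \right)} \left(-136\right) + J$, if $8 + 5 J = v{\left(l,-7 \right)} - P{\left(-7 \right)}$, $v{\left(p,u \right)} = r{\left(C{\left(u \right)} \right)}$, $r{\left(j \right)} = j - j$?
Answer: $- \frac{27881}{5} \approx -5576.2$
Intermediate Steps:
$C{\left(F \right)} = F^{2}$
$y{\left(H \right)} = -8 + H^{2}$ ($y{\left(H \right)} = H^{2} - 8 = -8 + H^{2}$)
$r{\left(j \right)} = 0$
$v{\left(p,u \right)} = 0$
$J = - \frac{1}{5}$ ($J = - \frac{8}{5} + \frac{0 - -7}{5} = - \frac{8}{5} + \frac{0 + 7}{5} = - \frac{8}{5} + \frac{1}{5} \cdot 7 = - \frac{8}{5} + \frac{7}{5} = - \frac{1}{5} \approx -0.2$)
$y{\left(7 \right)} \left(-136\right) + J = \left(-8 + 7^{2}\right) \left(-136\right) - \frac{1}{5} = \left(-8 + 49\right) \left(-136\right) - \frac{1}{5} = 41 \left(-136\right) - \frac{1}{5} = -5576 - \frac{1}{5} = - \frac{27881}{5}$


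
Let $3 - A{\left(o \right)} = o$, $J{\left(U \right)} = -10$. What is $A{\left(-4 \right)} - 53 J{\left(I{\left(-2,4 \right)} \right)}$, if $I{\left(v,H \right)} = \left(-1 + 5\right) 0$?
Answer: $537$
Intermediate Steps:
$I{\left(v,H \right)} = 0$ ($I{\left(v,H \right)} = 4 \cdot 0 = 0$)
$A{\left(o \right)} = 3 - o$
$A{\left(-4 \right)} - 53 J{\left(I{\left(-2,4 \right)} \right)} = \left(3 - -4\right) - -530 = \left(3 + 4\right) + 530 = 7 + 530 = 537$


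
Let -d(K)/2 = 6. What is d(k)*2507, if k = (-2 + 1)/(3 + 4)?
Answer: -30084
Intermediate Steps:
k = -⅐ (k = -1/7 = -1*⅐ = -⅐ ≈ -0.14286)
d(K) = -12 (d(K) = -2*6 = -12)
d(k)*2507 = -12*2507 = -30084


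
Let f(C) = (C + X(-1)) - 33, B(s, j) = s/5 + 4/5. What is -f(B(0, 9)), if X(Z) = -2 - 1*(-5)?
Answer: 146/5 ≈ 29.200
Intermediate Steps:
B(s, j) = ⅘ + s/5 (B(s, j) = s*(⅕) + 4*(⅕) = s/5 + ⅘ = ⅘ + s/5)
X(Z) = 3 (X(Z) = -2 + 5 = 3)
f(C) = -30 + C (f(C) = (C + 3) - 33 = (3 + C) - 33 = -30 + C)
-f(B(0, 9)) = -(-30 + (⅘ + (⅕)*0)) = -(-30 + (⅘ + 0)) = -(-30 + ⅘) = -1*(-146/5) = 146/5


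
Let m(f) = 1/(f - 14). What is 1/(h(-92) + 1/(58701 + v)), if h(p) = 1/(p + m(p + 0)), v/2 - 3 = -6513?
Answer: -49502977/536937 ≈ -92.195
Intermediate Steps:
v = -13020 (v = 6 + 2*(-6513) = 6 - 13026 = -13020)
m(f) = 1/(-14 + f)
h(p) = 1/(p + 1/(-14 + p)) (h(p) = 1/(p + 1/(-14 + (p + 0))) = 1/(p + 1/(-14 + p)))
1/(h(-92) + 1/(58701 + v)) = 1/((-14 - 92)/(1 - 92*(-14 - 92)) + 1/(58701 - 13020)) = 1/(-106/(1 - 92*(-106)) + 1/45681) = 1/(-106/(1 + 9752) + 1/45681) = 1/(-106/9753 + 1/45681) = 1/(-536937/49502977) = -49502977/536937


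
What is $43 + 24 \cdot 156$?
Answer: $3787$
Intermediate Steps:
$43 + 24 \cdot 156 = 43 + 3744 = 3787$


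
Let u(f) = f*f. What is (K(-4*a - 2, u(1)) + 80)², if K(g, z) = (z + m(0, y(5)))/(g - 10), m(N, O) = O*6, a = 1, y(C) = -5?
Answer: 1713481/256 ≈ 6693.3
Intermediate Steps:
m(N, O) = 6*O
u(f) = f²
K(g, z) = (-30 + z)/(-10 + g) (K(g, z) = (z + 6*(-5))/(g - 10) = (z - 30)/(-10 + g) = (-30 + z)/(-10 + g))
(K(-4*a - 2, u(1)) + 80)² = ((-30 + 1²)/(-10 + (-4*1 - 2)) + 80)² = ((-30 + 1)/(-10 + (-4 - 2)) + 80)² = (-29/(-10 - 6) + 80)² = (-29/(-16) + 80)² = (-1/16*(-29) + 80)² = (29/16 + 80)² = (1309/16)² = 1713481/256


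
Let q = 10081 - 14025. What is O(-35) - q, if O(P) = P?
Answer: 3909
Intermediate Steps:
q = -3944
O(-35) - q = -35 - 1*(-3944) = -35 + 3944 = 3909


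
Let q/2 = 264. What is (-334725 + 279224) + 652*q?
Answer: 288755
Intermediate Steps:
q = 528 (q = 2*264 = 528)
(-334725 + 279224) + 652*q = (-334725 + 279224) + 652*528 = -55501 + 344256 = 288755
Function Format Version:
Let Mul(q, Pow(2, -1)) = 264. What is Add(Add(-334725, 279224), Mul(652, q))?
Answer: 288755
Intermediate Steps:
q = 528 (q = Mul(2, 264) = 528)
Add(Add(-334725, 279224), Mul(652, q)) = Add(Add(-334725, 279224), Mul(652, 528)) = Add(-55501, 344256) = 288755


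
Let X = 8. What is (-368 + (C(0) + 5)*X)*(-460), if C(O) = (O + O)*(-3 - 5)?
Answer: 150880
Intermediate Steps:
C(O) = -16*O (C(O) = (2*O)*(-8) = -16*O)
(-368 + (C(0) + 5)*X)*(-460) = (-368 + (-16*0 + 5)*8)*(-460) = (-368 + (0 + 5)*8)*(-460) = (-368 + 5*8)*(-460) = (-368 + 40)*(-460) = -328*(-460) = 150880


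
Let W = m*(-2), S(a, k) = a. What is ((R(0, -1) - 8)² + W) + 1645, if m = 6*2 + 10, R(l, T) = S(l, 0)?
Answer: 1665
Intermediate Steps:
R(l, T) = l
m = 22 (m = 12 + 10 = 22)
W = -44 (W = 22*(-2) = -44)
((R(0, -1) - 8)² + W) + 1645 = ((0 - 8)² - 44) + 1645 = ((-8)² - 44) + 1645 = (64 - 44) + 1645 = 20 + 1645 = 1665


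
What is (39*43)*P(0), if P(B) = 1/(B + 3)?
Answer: 559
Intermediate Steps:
P(B) = 1/(3 + B)
(39*43)*P(0) = (39*43)/(3 + 0) = 1677/3 = 1677*(⅓) = 559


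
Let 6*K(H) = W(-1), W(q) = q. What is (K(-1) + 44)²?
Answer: 69169/36 ≈ 1921.4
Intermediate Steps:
K(H) = -⅙ (K(H) = (⅙)*(-1) = -⅙)
(K(-1) + 44)² = (-⅙ + 44)² = (263/6)² = 69169/36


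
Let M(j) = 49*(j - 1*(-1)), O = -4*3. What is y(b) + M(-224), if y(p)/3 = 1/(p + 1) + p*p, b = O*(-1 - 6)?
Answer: 870488/85 ≈ 10241.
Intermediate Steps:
O = -12
b = 84 (b = -12*(-1 - 6) = -12*(-7) = 84)
M(j) = 49 + 49*j (M(j) = 49*(j + 1) = 49*(1 + j) = 49 + 49*j)
y(p) = 3*p² + 3/(1 + p) (y(p) = 3*(1/(p + 1) + p*p) = 3*(1/(1 + p) + p²) = 3*(p² + 1/(1 + p)) = 3*p² + 3/(1 + p))
y(b) + M(-224) = 3*(1 + 84² + 84³)/(1 + 84) + (49 + 49*(-224)) = 3*(1 + 7056 + 592704)/85 + (49 - 10976) = 3*(1/85)*599761 - 10927 = 1799283/85 - 10927 = 870488/85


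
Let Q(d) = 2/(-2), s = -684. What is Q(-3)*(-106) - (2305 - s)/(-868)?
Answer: 13571/124 ≈ 109.44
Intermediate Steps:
Q(d) = -1 (Q(d) = 2*(-½) = -1)
Q(-3)*(-106) - (2305 - s)/(-868) = -1*(-106) - (2305 - 1*(-684))/(-868) = 106 - (2305 + 684)*(-1)/868 = 106 - 2989*(-1)/868 = 106 - 1*(-427/124) = 106 + 427/124 = 13571/124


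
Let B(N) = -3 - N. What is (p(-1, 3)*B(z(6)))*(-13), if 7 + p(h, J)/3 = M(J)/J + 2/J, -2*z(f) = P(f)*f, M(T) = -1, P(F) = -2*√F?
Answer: -780 - 1560*√6 ≈ -4601.2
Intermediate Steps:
z(f) = f^(3/2) (z(f) = -(-2*√f)*f/2 = -(-1)*f^(3/2) = f^(3/2))
p(h, J) = -21 + 3/J (p(h, J) = -21 + 3*(-1/J + 2/J) = -21 + 3/J)
(p(-1, 3)*B(z(6)))*(-13) = ((-21 + 3/3)*(-3 - 6^(3/2)))*(-13) = ((-21 + 3*(⅓))*(-3 - 6*√6))*(-13) = ((-21 + 1)*(-3 - 6*√6))*(-13) = -20*(-3 - 6*√6)*(-13) = (60 + 120*√6)*(-13) = -780 - 1560*√6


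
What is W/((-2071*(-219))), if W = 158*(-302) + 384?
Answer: -47332/453549 ≈ -0.10436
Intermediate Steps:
W = -47332 (W = -47716 + 384 = -47332)
W/((-2071*(-219))) = -47332/((-2071*(-219))) = -47332/453549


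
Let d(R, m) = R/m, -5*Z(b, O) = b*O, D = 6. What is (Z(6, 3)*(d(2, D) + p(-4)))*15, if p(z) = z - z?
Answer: -18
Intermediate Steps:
p(z) = 0
Z(b, O) = -O*b/5 (Z(b, O) = -b*O/5 = -O*b/5)
(Z(6, 3)*(d(2, D) + p(-4)))*15 = ((-⅕*3*6)*(2/6 + 0))*15 = -18*(2*(⅙) + 0)/5*15 = -18*(⅓ + 0)/5*15 = -18/5*⅓*15 = -6/5*15 = -18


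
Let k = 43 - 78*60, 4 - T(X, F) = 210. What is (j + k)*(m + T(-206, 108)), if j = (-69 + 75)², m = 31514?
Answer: -144048108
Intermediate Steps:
T(X, F) = -206 (T(X, F) = 4 - 1*210 = 4 - 210 = -206)
k = -4637 (k = 43 - 4680 = -4637)
j = 36 (j = 6² = 36)
(j + k)*(m + T(-206, 108)) = (36 - 4637)*(31514 - 206) = -4601*31308 = -144048108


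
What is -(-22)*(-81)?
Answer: -1782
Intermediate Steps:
-(-22)*(-81) = -1*1782 = -1782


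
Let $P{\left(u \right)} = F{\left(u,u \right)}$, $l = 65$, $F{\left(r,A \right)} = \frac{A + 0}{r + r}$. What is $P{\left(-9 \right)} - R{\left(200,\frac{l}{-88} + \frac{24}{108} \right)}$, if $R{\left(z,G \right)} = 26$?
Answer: $- \frac{51}{2} \approx -25.5$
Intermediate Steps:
$F{\left(r,A \right)} = \frac{A}{2 r}$
$P{\left(u \right)} = \frac{1}{2}$ ($P{\left(u \right)} = \frac{u}{2 u} = \frac{1}{2}$)
$P{\left(-9 \right)} - R{\left(200,\frac{l}{-88} + \frac{24}{108} \right)} = \frac{1}{2} - 26 = - \frac{51}{2}$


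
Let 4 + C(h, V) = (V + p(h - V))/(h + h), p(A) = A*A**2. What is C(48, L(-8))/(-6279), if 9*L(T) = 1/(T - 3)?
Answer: -83076445/454099932 ≈ -0.18295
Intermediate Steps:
p(A) = A**3
L(T) = 1/(9*(-3 + T)) (L(T) = 1/(9*(T - 3)) = 1/(9*(-3 + T)))
C(h, V) = -4 + (V + (h - V)**3)/(2*h) (C(h, V) = -4 + (V + (h - V)**3)/(h + h) = -4 + (V + (h - V)**3)/((2*h)) = -4 + (V + (h - V)**3)*(1/(2*h)) = -4 + (V + (h - V)**3)/(2*h))
C(48, L(-8))/(-6279) = ((1/2)*(1/(9*(-3 - 8)) - (1/(9*(-3 - 8)) - 1*48)**3 - 8*48)/48)/(-6279) = ((1/2)*(1/48)*((1/9)/(-11) - ((1/9)/(-11) - 48)**3 - 384))*(-1/6279) = ((1/2)*(1/48)*((1/9)*(-1/11) - ((1/9)*(-1/11) - 48)**3 - 384))*(-1/6279) = ((1/2)*(1/48)*(-1/99 - (-1/99 - 48)**3 - 384))*(-1/6279) = ((1/2)*(1/48)*(-1/99 - (-4753/99)**3 - 384))*(-1/6279) = ((1/2)*(1/48)*(-1/99 - 1*(-107375065777/970299) - 384))*(-1/6279) = ((1/2)*(1/48)*(-1/99 + 107375065777/970299 - 384))*(-1/6279) = ((1/2)*(1/48)*(107002461160/970299))*(-1/6279) = (13375307645/11643588)*(-1/6279) = -83076445/454099932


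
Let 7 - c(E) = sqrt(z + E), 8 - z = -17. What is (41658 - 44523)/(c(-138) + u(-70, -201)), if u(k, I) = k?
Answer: 180495/4082 - 2865*I*sqrt(113)/4082 ≈ 44.217 - 7.4609*I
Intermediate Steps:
z = 25 (z = 8 - 1*(-17) = 8 + 17 = 25)
c(E) = 7 - sqrt(25 + E)
(41658 - 44523)/(c(-138) + u(-70, -201)) = (41658 - 44523)/((7 - sqrt(25 - 138)) - 70) = -2865/((7 - sqrt(-113)) - 70) = -2865/((7 - I*sqrt(113)) - 70) = -2865/(-63 - I*sqrt(113))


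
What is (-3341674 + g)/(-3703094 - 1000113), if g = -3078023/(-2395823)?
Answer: 8006056349679/11268051504361 ≈ 0.71051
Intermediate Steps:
g = 3078023/2395823 (g = -3078023*(-1/2395823) = 3078023/2395823 ≈ 1.2847)
(-3341674 + g)/(-3703094 - 1000113) = (-3341674 + 3078023/2395823)/(-3703094 - 1000113) = -8006056349679/2395823/(-4703207) = -8006056349679/2395823*(-1/4703207) = 8006056349679/11268051504361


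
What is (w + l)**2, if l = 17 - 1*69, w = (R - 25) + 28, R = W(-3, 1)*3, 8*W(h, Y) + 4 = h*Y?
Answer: 170569/64 ≈ 2665.1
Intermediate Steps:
W(h, Y) = -1/2 + Y*h/8 (W(h, Y) = -1/2 + (h*Y)/8 = -1/2 + (Y*h)/8 = -1/2 + Y*h/8)
R = -21/8 (R = (-1/2 + (1/8)*1*(-3))*3 = (-1/2 - 3/8)*3 = -7/8*3 = -21/8 ≈ -2.6250)
w = 3/8 (w = (-21/8 - 25) + 28 = -221/8 + 28 = 3/8 ≈ 0.37500)
l = -52 (l = 17 - 69 = -52)
(w + l)**2 = (3/8 - 52)**2 = (-413/8)**2 = 170569/64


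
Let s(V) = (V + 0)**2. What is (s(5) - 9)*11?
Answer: 176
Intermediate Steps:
s(V) = V**2
(s(5) - 9)*11 = (5**2 - 9)*11 = (25 - 9)*11 = 16*11 = 176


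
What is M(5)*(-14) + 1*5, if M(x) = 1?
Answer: -9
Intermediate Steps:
M(5)*(-14) + 1*5 = 1*(-14) + 1*5 = -14 + 5 = -9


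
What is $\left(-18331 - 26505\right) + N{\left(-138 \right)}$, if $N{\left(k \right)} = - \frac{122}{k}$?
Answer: $- \frac{3093623}{69} \approx -44835.0$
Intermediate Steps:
$\left(-18331 - 26505\right) + N{\left(-138 \right)} = \left(-18331 - 26505\right) - \frac{122}{-138} = -44836 - - \frac{61}{69} = -44836 + \frac{61}{69} = - \frac{3093623}{69}$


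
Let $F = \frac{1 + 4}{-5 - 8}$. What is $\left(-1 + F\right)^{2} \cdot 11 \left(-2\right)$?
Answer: $- \frac{7128}{169} \approx -42.177$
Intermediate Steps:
$F = - \frac{5}{13}$ ($F = \frac{5}{-5 - 8} = \frac{5}{-13} = 5 \left(- \frac{1}{13}\right) = - \frac{5}{13} \approx -0.38462$)
$\left(-1 + F\right)^{2} \cdot 11 \left(-2\right) = \left(-1 - \frac{5}{13}\right)^{2} \cdot 11 \left(-2\right) = \left(- \frac{18}{13}\right)^{2} \left(-22\right) = \frac{324}{169} \left(-22\right) = - \frac{7128}{169}$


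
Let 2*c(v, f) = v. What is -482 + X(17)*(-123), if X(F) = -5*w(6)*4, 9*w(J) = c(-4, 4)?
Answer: -3086/3 ≈ -1028.7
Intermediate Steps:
c(v, f) = v/2
w(J) = -2/9 (w(J) = ((½)*(-4))/9 = (⅑)*(-2) = -2/9)
X(F) = 40/9 (X(F) = -5*(-2/9)*4 = (10/9)*4 = 40/9)
-482 + X(17)*(-123) = -482 + (40/9)*(-123) = -482 - 1640/3 = -3086/3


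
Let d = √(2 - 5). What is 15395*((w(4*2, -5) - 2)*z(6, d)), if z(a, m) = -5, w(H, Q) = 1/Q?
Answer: 169345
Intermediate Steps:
d = I*√3 (d = √(-3) = I*√3 ≈ 1.732*I)
15395*((w(4*2, -5) - 2)*z(6, d)) = 15395*((1/(-5) - 2)*(-5)) = 15395*((-⅕ - 2)*(-5)) = 15395*(-11/5*(-5)) = 15395*11 = 169345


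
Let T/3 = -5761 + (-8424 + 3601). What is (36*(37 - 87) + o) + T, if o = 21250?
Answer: -12302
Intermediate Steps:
T = -31752 (T = 3*(-5761 + (-8424 + 3601)) = 3*(-5761 - 4823) = 3*(-10584) = -31752)
(36*(37 - 87) + o) + T = (36*(37 - 87) + 21250) - 31752 = (36*(-50) + 21250) - 31752 = (-1800 + 21250) - 31752 = 19450 - 31752 = -12302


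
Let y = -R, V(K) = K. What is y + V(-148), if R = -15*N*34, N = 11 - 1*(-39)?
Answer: 25352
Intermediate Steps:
N = 50 (N = 11 + 39 = 50)
R = -25500 (R = -15*50*34 = -750*34 = -25500)
y = 25500 (y = -1*(-25500) = 25500)
y + V(-148) = 25500 - 148 = 25352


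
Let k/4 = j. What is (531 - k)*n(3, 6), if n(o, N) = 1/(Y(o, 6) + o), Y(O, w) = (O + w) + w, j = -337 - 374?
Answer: 375/2 ≈ 187.50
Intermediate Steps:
j = -711
k = -2844 (k = 4*(-711) = -2844)
Y(O, w) = O + 2*w
n(o, N) = 1/(12 + 2*o) (n(o, N) = 1/((o + 2*6) + o) = 1/((o + 12) + o) = 1/((12 + o) + o) = 1/(12 + 2*o))
(531 - k)*n(3, 6) = (531 - 1*(-2844))*(1/(2*(6 + 3))) = (531 + 2844)*((1/2)/9) = 3375*((1/2)*(1/9)) = 3375*(1/18) = 375/2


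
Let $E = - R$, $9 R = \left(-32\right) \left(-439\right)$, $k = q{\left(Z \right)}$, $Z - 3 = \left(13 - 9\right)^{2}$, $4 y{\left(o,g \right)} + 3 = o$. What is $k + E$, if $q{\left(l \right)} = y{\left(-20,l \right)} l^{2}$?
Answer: $- \frac{130919}{36} \approx -3636.6$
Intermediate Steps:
$y{\left(o,g \right)} = - \frac{3}{4} + \frac{o}{4}$
$Z = 19$ ($Z = 3 + \left(13 - 9\right)^{2} = 3 + 4^{2} = 3 + 16 = 19$)
$q{\left(l \right)} = - \frac{23 l^{2}}{4}$ ($q{\left(l \right)} = \left(- \frac{3}{4} + \frac{1}{4} \left(-20\right)\right) l^{2} = \left(- \frac{3}{4} - 5\right) l^{2} = - \frac{23 l^{2}}{4}$)
$k = - \frac{8303}{4}$ ($k = - \frac{23 \cdot 19^{2}}{4} = \left(- \frac{23}{4}\right) 361 = - \frac{8303}{4} \approx -2075.8$)
$R = \frac{14048}{9}$ ($R = \frac{\left(-32\right) \left(-439\right)}{9} = \frac{1}{9} \cdot 14048 = \frac{14048}{9} \approx 1560.9$)
$E = - \frac{14048}{9}$ ($E = \left(-1\right) \frac{14048}{9} = - \frac{14048}{9} \approx -1560.9$)
$k + E = - \frac{8303}{4} - \frac{14048}{9} = - \frac{130919}{36}$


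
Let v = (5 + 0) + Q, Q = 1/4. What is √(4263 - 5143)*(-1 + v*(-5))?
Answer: -109*I*√55 ≈ -808.37*I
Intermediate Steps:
Q = ¼ ≈ 0.25000
v = 21/4 (v = (5 + 0) + ¼ = 5 + ¼ = 21/4 ≈ 5.2500)
√(4263 - 5143)*(-1 + v*(-5)) = √(4263 - 5143)*(-1 + (21/4)*(-5)) = √(-880)*(-1 - 105/4) = (4*I*√55)*(-109/4) = -109*I*√55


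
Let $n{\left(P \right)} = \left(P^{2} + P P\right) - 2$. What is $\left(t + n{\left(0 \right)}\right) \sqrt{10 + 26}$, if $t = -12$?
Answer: $-84$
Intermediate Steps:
$n{\left(P \right)} = -2 + 2 P^{2}$ ($n{\left(P \right)} = \left(P^{2} + P^{2}\right) - 2 = 2 P^{2} - 2 = -2 + 2 P^{2}$)
$\left(t + n{\left(0 \right)}\right) \sqrt{10 + 26} = \left(-12 - \left(2 - 2 \cdot 0^{2}\right)\right) \sqrt{10 + 26} = \left(-12 + \left(-2 + 2 \cdot 0\right)\right) \sqrt{36} = \left(-12 + \left(-2 + 0\right)\right) 6 = \left(-12 - 2\right) 6 = \left(-14\right) 6 = -84$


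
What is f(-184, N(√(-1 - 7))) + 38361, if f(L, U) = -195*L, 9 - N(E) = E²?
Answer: 74241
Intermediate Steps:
N(E) = 9 - E²
f(-184, N(√(-1 - 7))) + 38361 = -195*(-184) + 38361 = 35880 + 38361 = 74241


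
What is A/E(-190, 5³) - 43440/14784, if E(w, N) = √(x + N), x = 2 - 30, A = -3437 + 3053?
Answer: -905/308 - 384*√97/97 ≈ -41.928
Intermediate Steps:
A = -384
x = -28
E(w, N) = √(-28 + N)
A/E(-190, 5³) - 43440/14784 = -384/√(-28 + 5³) - 43440/14784 = -384/√(-28 + 125) - 43440*1/14784 = -384*√97/97 - 905/308 = -905/308 - 384*√97/97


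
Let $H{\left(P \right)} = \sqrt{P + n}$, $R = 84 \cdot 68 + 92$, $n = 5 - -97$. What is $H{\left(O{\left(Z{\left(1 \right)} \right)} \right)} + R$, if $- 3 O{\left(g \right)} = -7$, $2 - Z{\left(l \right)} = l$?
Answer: $5804 + \frac{\sqrt{939}}{3} \approx 5814.2$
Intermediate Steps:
$Z{\left(l \right)} = 2 - l$
$O{\left(g \right)} = \frac{7}{3}$ ($O{\left(g \right)} = \left(- \frac{1}{3}\right) \left(-7\right) = \frac{7}{3}$)
$n = 102$ ($n = 5 + 97 = 102$)
$R = 5804$ ($R = 5712 + 92 = 5804$)
$H{\left(P \right)} = \sqrt{102 + P}$ ($H{\left(P \right)} = \sqrt{P + 102} = \sqrt{102 + P}$)
$H{\left(O{\left(Z{\left(1 \right)} \right)} \right)} + R = \sqrt{102 + \frac{7}{3}} + 5804 = \sqrt{\frac{313}{3}} + 5804 = \frac{\sqrt{939}}{3} + 5804 = 5804 + \frac{\sqrt{939}}{3}$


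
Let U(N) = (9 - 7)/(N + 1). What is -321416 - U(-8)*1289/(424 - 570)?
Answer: -164244865/511 ≈ -3.2142e+5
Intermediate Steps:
U(N) = 2/(1 + N)
-321416 - U(-8)*1289/(424 - 570) = -321416 - 2/(1 - 8)*1289/(424 - 570) = -321416 - 2/(-7)*1289/(-146) = -321416 - 2*(-1/7)*1289*(-1/146) = -321416 - (-2)*(-1289)/(7*146) = -321416 - 1*1289/511 = -321416 - 1289/511 = -164244865/511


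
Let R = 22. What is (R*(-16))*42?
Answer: -14784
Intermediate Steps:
(R*(-16))*42 = (22*(-16))*42 = -352*42 = -14784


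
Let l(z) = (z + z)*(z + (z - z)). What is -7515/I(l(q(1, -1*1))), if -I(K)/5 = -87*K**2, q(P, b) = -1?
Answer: -501/116 ≈ -4.3190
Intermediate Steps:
l(z) = 2*z**2 (l(z) = (2*z)*(z + 0) = (2*z)*z = 2*z**2)
I(K) = 435*K**2 (I(K) = -(-435)*K**2 = 435*K**2)
-7515/I(l(q(1, -1*1))) = -7515/(435*(2*(-1)**2)**2) = -7515/(435*(2*1)**2) = -7515/(435*2**2) = -7515/(435*4) = -7515/1740 = -7515*1/1740 = -501/116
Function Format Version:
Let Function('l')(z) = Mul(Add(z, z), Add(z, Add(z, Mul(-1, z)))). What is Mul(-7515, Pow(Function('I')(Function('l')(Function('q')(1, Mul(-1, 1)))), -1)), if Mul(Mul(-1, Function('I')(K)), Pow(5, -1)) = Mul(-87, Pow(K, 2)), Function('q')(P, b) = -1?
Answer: Rational(-501, 116) ≈ -4.3190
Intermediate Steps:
Function('l')(z) = Mul(2, Pow(z, 2)) (Function('l')(z) = Mul(Mul(2, z), Add(z, 0)) = Mul(Mul(2, z), z) = Mul(2, Pow(z, 2)))
Function('I')(K) = Mul(435, Pow(K, 2)) (Function('I')(K) = Mul(-5, Mul(-87, Pow(K, 2))) = Mul(435, Pow(K, 2)))
Mul(-7515, Pow(Function('I')(Function('l')(Function('q')(1, Mul(-1, 1)))), -1)) = Mul(-7515, Pow(Mul(435, Pow(Mul(2, Pow(-1, 2)), 2)), -1)) = Mul(-7515, Pow(Mul(435, Pow(Mul(2, 1), 2)), -1)) = Mul(-7515, Pow(Mul(435, Pow(2, 2)), -1)) = Mul(-7515, Pow(Mul(435, 4), -1)) = Mul(-7515, Pow(1740, -1)) = Mul(-7515, Rational(1, 1740)) = Rational(-501, 116)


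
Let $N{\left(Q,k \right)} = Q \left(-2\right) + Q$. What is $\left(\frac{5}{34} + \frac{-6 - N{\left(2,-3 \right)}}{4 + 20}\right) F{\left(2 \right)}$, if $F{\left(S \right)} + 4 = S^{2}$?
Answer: $0$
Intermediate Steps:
$N{\left(Q,k \right)} = - Q$ ($N{\left(Q,k \right)} = - 2 Q + Q = - Q$)
$F{\left(S \right)} = -4 + S^{2}$
$\left(\frac{5}{34} + \frac{-6 - N{\left(2,-3 \right)}}{4 + 20}\right) F{\left(2 \right)} = \left(\frac{5}{34} + \frac{-6 - \left(-1\right) 2}{4 + 20}\right) \left(-4 + 2^{2}\right) = \left(5 \cdot \frac{1}{34} + \frac{-6 - -2}{24}\right) \left(-4 + 4\right) = \left(\frac{5}{34} + \left(-6 + 2\right) \frac{1}{24}\right) 0 = \left(\frac{5}{34} - \frac{1}{6}\right) 0 = \left(- \frac{1}{51}\right) 0 = 0$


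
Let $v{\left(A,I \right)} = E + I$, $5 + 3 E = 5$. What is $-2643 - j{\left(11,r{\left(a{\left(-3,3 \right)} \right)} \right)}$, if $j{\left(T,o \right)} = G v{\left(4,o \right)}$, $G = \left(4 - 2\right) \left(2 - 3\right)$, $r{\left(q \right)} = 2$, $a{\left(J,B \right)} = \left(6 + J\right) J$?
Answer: $-2639$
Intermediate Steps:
$a{\left(J,B \right)} = J \left(6 + J\right)$
$E = 0$ ($E = - \frac{5}{3} + \frac{1}{3} \cdot 5 = - \frac{5}{3} + \frac{5}{3} = 0$)
$v{\left(A,I \right)} = I$ ($v{\left(A,I \right)} = 0 + I = I$)
$G = -2$ ($G = 2 \left(-1\right) = -2$)
$j{\left(T,o \right)} = - 2 o$
$-2643 - j{\left(11,r{\left(a{\left(-3,3 \right)} \right)} \right)} = -2643 - \left(-2\right) 2 = -2643 - -4 = -2643 + 4 = -2639$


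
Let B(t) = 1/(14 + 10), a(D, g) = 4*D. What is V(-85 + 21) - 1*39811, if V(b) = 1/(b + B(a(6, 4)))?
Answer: -61109909/1535 ≈ -39811.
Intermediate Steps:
B(t) = 1/24
V(b) = 1/(1/24 + b) (V(b) = 1/(b + 1/24) = 1/(1/24 + b))
V(-85 + 21) - 1*39811 = 24/(1 + 24*(-85 + 21)) - 1*39811 = 24/(1 + 24*(-64)) - 39811 = 24/(1 - 1536) - 39811 = 24/(-1535) - 39811 = 24*(-1/1535) - 39811 = -24/1535 - 39811 = -61109909/1535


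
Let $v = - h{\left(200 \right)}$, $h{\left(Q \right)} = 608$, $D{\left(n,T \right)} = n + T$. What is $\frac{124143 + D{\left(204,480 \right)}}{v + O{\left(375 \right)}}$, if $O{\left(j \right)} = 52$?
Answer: $- \frac{124827}{556} \approx -224.51$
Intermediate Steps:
$D{\left(n,T \right)} = T + n$
$v = -608$ ($v = \left(-1\right) 608 = -608$)
$\frac{124143 + D{\left(204,480 \right)}}{v + O{\left(375 \right)}} = \frac{124143 + \left(480 + 204\right)}{-608 + 52} = \frac{124143 + 684}{-556} = 124827 \left(- \frac{1}{556}\right) = - \frac{124827}{556}$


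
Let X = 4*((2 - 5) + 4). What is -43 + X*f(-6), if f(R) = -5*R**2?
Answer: -763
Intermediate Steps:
X = 4 (X = 4*(-3 + 4) = 4*1 = 4)
-43 + X*f(-6) = -43 + 4*(-5*(-6)**2) = -43 + 4*(-5*36) = -43 + 4*(-180) = -43 - 720 = -763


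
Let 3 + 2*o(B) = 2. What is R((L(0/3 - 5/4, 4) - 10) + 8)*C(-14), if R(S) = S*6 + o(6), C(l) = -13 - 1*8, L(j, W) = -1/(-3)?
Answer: 441/2 ≈ 220.50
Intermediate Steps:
o(B) = -1/2 (o(B) = -3/2 + (1/2)*2 = -3/2 + 1 = -1/2)
L(j, W) = 1/3 (L(j, W) = -1*(-1/3) = 1/3)
C(l) = -21 (C(l) = -13 - 8 = -21)
R(S) = -1/2 + 6*S (R(S) = S*6 - 1/2 = 6*S - 1/2 = -1/2 + 6*S)
R((L(0/3 - 5/4, 4) - 10) + 8)*C(-14) = (-1/2 + 6*((1/3 - 10) + 8))*(-21) = (-1/2 + 6*(-29/3 + 8))*(-21) = (-1/2 + 6*(-5/3))*(-21) = (-1/2 - 10)*(-21) = -21/2*(-21) = 441/2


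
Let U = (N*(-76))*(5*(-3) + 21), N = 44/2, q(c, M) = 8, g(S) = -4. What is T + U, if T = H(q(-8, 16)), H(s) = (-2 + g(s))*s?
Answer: -10080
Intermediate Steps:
N = 22 (N = 44*(½) = 22)
H(s) = -6*s (H(s) = (-2 - 4)*s = -6*s)
U = -10032 (U = (22*(-76))*(5*(-3) + 21) = -1672*(-15 + 21) = -1672*6 = -10032)
T = -48 (T = -6*8 = -48)
T + U = -48 - 10032 = -10080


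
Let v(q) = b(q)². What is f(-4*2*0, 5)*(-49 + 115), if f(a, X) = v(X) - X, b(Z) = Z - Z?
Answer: -330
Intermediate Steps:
b(Z) = 0
v(q) = 0 (v(q) = 0² = 0)
f(a, X) = -X (f(a, X) = 0 - X = -X)
f(-4*2*0, 5)*(-49 + 115) = (-1*5)*(-49 + 115) = -5*66 = -330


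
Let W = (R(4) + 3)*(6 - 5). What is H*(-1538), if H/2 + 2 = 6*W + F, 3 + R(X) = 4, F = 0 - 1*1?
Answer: -64596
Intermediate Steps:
F = -1 (F = 0 - 1 = -1)
R(X) = 1 (R(X) = -3 + 4 = 1)
W = 4 (W = (1 + 3)*(6 - 5) = 4*1 = 4)
H = 42 (H = -4 + 2*(6*4 - 1) = -4 + 2*(24 - 1) = -4 + 2*23 = -4 + 46 = 42)
H*(-1538) = 42*(-1538) = -64596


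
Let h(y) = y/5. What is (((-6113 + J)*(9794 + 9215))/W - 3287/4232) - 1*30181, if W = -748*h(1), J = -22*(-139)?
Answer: 283318123377/791384 ≈ 3.5800e+5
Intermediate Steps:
J = 3058
h(y) = y/5 (h(y) = y*(1/5) = y/5)
W = -748/5 ≈ -149.60
(((-6113 + J)*(9794 + 9215))/W - 3287/4232) - 1*30181 = (((-6113 + 3058)*(9794 + 9215))/(-748/5) - 3287/4232) - 1*30181 = (-3055*19009*(-5/748) - 3287*1/4232) - 30181 = (-58072495*(-5/748) - 3287/4232) - 30181 = (290362475/748 - 3287/4232) - 30181 = 307202883881/791384 - 30181 = 283318123377/791384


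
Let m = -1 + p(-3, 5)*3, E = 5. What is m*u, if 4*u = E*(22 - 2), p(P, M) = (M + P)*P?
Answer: -475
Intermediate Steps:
p(P, M) = P*(M + P)
u = 25 (u = (5*(22 - 2))/4 = (5*20)/4 = (¼)*100 = 25)
m = -19 (m = -1 - 3*(5 - 3)*3 = -1 - 3*2*3 = -1 - 6*3 = -1 - 18 = -19)
m*u = -19*25 = -475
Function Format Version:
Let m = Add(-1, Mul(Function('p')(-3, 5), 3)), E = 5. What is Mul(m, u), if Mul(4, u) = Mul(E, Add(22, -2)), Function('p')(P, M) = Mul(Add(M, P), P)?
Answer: -475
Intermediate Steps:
Function('p')(P, M) = Mul(P, Add(M, P))
u = 25 (u = Mul(Rational(1, 4), Mul(5, Add(22, -2))) = Mul(Rational(1, 4), Mul(5, 20)) = Mul(Rational(1, 4), 100) = 25)
m = -19 (m = Add(-1, Mul(Mul(-3, Add(5, -3)), 3)) = Add(-1, Mul(Mul(-3, 2), 3)) = Add(-1, Mul(-6, 3)) = Add(-1, -18) = -19)
Mul(m, u) = Mul(-19, 25) = -475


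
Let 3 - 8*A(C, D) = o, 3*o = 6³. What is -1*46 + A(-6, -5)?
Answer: -437/8 ≈ -54.625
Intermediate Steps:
o = 72 (o = (⅓)*6³ = (⅓)*216 = 72)
A(C, D) = -69/8 (A(C, D) = 3/8 - ⅛*72 = 3/8 - 9 = -69/8)
-1*46 + A(-6, -5) = -1*46 - 69/8 = -46 - 69/8 = -437/8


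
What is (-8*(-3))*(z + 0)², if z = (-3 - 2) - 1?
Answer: 864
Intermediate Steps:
z = -6 (z = -5 - 1 = -6)
(-8*(-3))*(z + 0)² = (-8*(-3))*(-6 + 0)² = 24*(-6)² = 24*36 = 864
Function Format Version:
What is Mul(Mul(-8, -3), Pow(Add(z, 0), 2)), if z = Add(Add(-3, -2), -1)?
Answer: 864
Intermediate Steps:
z = -6 (z = Add(-5, -1) = -6)
Mul(Mul(-8, -3), Pow(Add(z, 0), 2)) = Mul(Mul(-8, -3), Pow(Add(-6, 0), 2)) = Mul(24, Pow(-6, 2)) = Mul(24, 36) = 864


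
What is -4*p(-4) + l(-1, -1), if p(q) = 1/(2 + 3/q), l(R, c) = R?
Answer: -21/5 ≈ -4.2000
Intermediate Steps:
-4*p(-4) + l(-1, -1) = -(-16)/(3 + 2*(-4)) - 1 = -(-16)/(3 - 8) - 1 = -(-16)/(-5) - 1 = -(-16)*(-1)/5 - 1 = -4*⅘ - 1 = -16/5 - 1 = -21/5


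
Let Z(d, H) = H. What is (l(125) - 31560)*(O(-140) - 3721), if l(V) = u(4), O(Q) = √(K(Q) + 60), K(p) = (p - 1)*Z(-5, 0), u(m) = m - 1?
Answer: 117423597 - 63114*√15 ≈ 1.1718e+8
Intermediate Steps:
u(m) = -1 + m
K(p) = 0 (K(p) = (p - 1)*0 = (-1 + p)*0 = 0)
O(Q) = 2*√15 (O(Q) = √(0 + 60) = √60 = 2*√15)
l(V) = 3 (l(V) = -1 + 4 = 3)
(l(125) - 31560)*(O(-140) - 3721) = (3 - 31560)*(2*√15 - 3721) = -31557*(-3721 + 2*√15) = 117423597 - 63114*√15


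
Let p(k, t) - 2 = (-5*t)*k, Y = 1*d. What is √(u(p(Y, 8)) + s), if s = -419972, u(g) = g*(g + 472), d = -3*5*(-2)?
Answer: 4*√28111 ≈ 670.65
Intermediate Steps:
d = 30 (d = -15*(-2) = 30)
Y = 30 (Y = 1*30 = 30)
p(k, t) = 2 - 5*k*t (p(k, t) = 2 + (-5*t)*k = 2 - 5*k*t)
u(g) = g*(472 + g)
√(u(p(Y, 8)) + s) = √((2 - 5*30*8)*(472 + (2 - 5*30*8)) - 419972) = √((2 - 1200)*(472 + (2 - 1200)) - 419972) = √(-1198*(472 - 1198) - 419972) = √(-1198*(-726) - 419972) = √(869748 - 419972) = √449776 = 4*√28111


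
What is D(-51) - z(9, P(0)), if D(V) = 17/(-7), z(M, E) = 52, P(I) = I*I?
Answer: -381/7 ≈ -54.429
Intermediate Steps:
P(I) = I²
D(V) = -17/7 (D(V) = 17*(-⅐) = -17/7)
D(-51) - z(9, P(0)) = -17/7 - 1*52 = -17/7 - 52 = -381/7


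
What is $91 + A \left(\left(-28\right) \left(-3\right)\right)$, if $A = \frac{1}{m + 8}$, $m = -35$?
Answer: $\frac{791}{9} \approx 87.889$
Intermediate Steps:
$A = - \frac{1}{27}$ ($A = \frac{1}{-35 + 8} = \frac{1}{-27} = - \frac{1}{27} \approx -0.037037$)
$91 + A \left(\left(-28\right) \left(-3\right)\right) = 91 - \frac{\left(-28\right) \left(-3\right)}{27} = 91 - \frac{28}{9} = \frac{791}{9}$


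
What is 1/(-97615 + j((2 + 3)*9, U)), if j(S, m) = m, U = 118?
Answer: -1/97497 ≈ -1.0257e-5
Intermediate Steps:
1/(-97615 + j((2 + 3)*9, U)) = 1/(-97615 + 118) = 1/(-97497) = -1/97497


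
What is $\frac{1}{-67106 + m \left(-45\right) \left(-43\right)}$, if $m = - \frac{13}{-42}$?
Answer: $- \frac{14}{931099} \approx -1.5036 \cdot 10^{-5}$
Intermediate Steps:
$m = \frac{13}{42}$ ($m = \left(-13\right) \left(- \frac{1}{42}\right) = \frac{13}{42} \approx 0.30952$)
$\frac{1}{-67106 + m \left(-45\right) \left(-43\right)} = \frac{1}{-67106 + \frac{13}{42} \left(-45\right) \left(-43\right)} = \frac{1}{-67106 - - \frac{8385}{14}} = \frac{1}{-67106 + \frac{8385}{14}} = \frac{1}{- \frac{931099}{14}} = - \frac{14}{931099}$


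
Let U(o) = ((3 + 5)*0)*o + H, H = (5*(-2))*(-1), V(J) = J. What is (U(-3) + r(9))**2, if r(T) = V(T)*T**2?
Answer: 546121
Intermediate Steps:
H = 10 (H = -10*(-1) = 10)
r(T) = T**3 (r(T) = T*T**2 = T**3)
U(o) = 10 (U(o) = ((3 + 5)*0)*o + 10 = (8*0)*o + 10 = 0*o + 10 = 0 + 10 = 10)
(U(-3) + r(9))**2 = (10 + 9**3)**2 = (10 + 729)**2 = 739**2 = 546121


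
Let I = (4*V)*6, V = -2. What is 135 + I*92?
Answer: -4281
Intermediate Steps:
I = -48 (I = (4*(-2))*6 = -8*6 = -48)
135 + I*92 = 135 - 48*92 = 135 - 4416 = -4281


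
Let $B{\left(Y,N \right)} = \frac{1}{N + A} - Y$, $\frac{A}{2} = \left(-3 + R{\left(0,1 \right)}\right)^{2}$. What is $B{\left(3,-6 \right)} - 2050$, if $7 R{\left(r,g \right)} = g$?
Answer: $- \frac{1038769}{506} \approx -2052.9$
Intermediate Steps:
$R{\left(r,g \right)} = \frac{g}{7}$
$A = \frac{800}{49}$ ($A = 2 \left(-3 + \frac{1}{7} \cdot 1\right)^{2} = 2 \left(-3 + \frac{1}{7}\right)^{2} = 2 \left(- \frac{20}{7}\right)^{2} = 2 \cdot \frac{400}{49} = \frac{800}{49} \approx 16.327$)
$B{\left(Y,N \right)} = \frac{1}{\frac{800}{49} + N} - Y$ ($B{\left(Y,N \right)} = \frac{1}{N + \frac{800}{49}} - Y = \frac{1}{\frac{800}{49} + N} - Y$)
$B{\left(3,-6 \right)} - 2050 = \frac{49 - 2400 - \left(-294\right) 3}{800 + 49 \left(-6\right)} - 2050 = \frac{49 - 2400 + 882}{800 - 294} - 2050 = \frac{1}{506} \left(-1469\right) - 2050 = - \frac{1469}{506} - 2050 = - \frac{1038769}{506}$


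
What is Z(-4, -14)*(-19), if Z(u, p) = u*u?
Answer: -304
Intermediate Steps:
Z(u, p) = u²
Z(-4, -14)*(-19) = (-4)²*(-19) = 16*(-19) = -304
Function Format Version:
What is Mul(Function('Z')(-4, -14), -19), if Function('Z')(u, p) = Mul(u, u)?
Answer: -304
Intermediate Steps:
Function('Z')(u, p) = Pow(u, 2)
Mul(Function('Z')(-4, -14), -19) = Mul(Pow(-4, 2), -19) = Mul(16, -19) = -304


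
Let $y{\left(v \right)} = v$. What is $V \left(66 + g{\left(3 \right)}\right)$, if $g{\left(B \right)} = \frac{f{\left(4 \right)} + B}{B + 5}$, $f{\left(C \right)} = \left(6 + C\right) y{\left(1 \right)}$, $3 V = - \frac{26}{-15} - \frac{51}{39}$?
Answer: $\frac{44903}{4680} \approx 9.5947$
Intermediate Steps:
$V = \frac{83}{585}$ ($V = \frac{- \frac{26}{-15} - \frac{51}{39}}{3} = \frac{\left(-26\right) \left(- \frac{1}{15}\right) - \frac{17}{13}}{3} = \frac{\frac{26}{15} - \frac{17}{13}}{3} = \frac{1}{3} \cdot \frac{83}{195} = \frac{83}{585} \approx 0.14188$)
$f{\left(C \right)} = 6 + C$ ($f{\left(C \right)} = \left(6 + C\right) 1 = 6 + C$)
$g{\left(B \right)} = \frac{10 + B}{5 + B}$ ($g{\left(B \right)} = \frac{\left(6 + 4\right) + B}{B + 5} = \frac{10 + B}{5 + B}$)
$V \left(66 + g{\left(3 \right)}\right) = \frac{83 \left(66 + \frac{10 + 3}{5 + 3}\right)}{585} = \frac{83 \left(66 + \frac{1}{8} \cdot 13\right)}{585} = \frac{83 \left(66 + \frac{13}{8}\right)}{585} = \frac{83}{585} \cdot \frac{541}{8} = \frac{44903}{4680}$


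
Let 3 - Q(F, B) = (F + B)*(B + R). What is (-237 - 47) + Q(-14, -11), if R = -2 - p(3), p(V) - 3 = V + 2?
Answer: -806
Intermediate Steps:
p(V) = 5 + V (p(V) = 3 + (V + 2) = 3 + (2 + V) = 5 + V)
R = -10 (R = -2 - (5 + 3) = -2 - 1*8 = -2 - 8 = -10)
Q(F, B) = 3 - (-10 + B)*(B + F) (Q(F, B) = 3 - (F + B)*(B - 10) = 3 - (B + F)*(-10 + B) = 3 - (-10 + B)*(B + F))
(-237 - 47) + Q(-14, -11) = (-237 - 47) + (3 - 1*(-11)² + 10*(-11) + 10*(-14) - 1*(-11)*(-14)) = -284 + (3 - 1*121 - 110 - 140 - 154) = -284 + (3 - 121 - 110 - 140 - 154) = -284 - 522 = -806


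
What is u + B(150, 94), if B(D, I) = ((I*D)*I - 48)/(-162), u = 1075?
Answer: -191867/27 ≈ -7106.2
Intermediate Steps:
B(D, I) = 8/27 - D*I²/162 (B(D, I) = ((D*I)*I - 48)*(-1/162) = (D*I² - 48)*(-1/162) = (-48 + D*I²)*(-1/162) = 8/27 - D*I²/162)
u + B(150, 94) = 1075 + (8/27 - 1/162*150*94²) = 1075 + (8/27 - 1/162*150*8836) = 1075 + (8/27 - 220900/27) = 1075 - 220892/27 = -191867/27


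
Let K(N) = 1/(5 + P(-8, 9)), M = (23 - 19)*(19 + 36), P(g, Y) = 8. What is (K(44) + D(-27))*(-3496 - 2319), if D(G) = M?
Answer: -16636715/13 ≈ -1.2797e+6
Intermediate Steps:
M = 220 (M = 4*55 = 220)
D(G) = 220
K(N) = 1/13 (K(N) = 1/(5 + 8) = 1/13)
(K(44) + D(-27))*(-3496 - 2319) = (1/13 + 220)*(-3496 - 2319) = (2861/13)*(-5815) = -16636715/13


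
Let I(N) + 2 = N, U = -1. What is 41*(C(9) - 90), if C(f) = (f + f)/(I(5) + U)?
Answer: -3321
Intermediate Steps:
I(N) = -2 + N
C(f) = f (C(f) = (f + f)/((-2 + 5) - 1) = (2*f)/(3 - 1) = (2*f)/2 = (2*f)*(1/2) = f)
41*(C(9) - 90) = 41*(9 - 90) = 41*(-81) = -3321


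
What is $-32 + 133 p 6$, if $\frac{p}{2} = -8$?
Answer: $-12800$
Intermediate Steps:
$p = -16$ ($p = 2 \left(-8\right) = -16$)
$-32 + 133 p 6 = -32 + 133 \left(\left(-16\right) 6\right) = -32 + 133 \left(-96\right) = -32 - 12768 = -12800$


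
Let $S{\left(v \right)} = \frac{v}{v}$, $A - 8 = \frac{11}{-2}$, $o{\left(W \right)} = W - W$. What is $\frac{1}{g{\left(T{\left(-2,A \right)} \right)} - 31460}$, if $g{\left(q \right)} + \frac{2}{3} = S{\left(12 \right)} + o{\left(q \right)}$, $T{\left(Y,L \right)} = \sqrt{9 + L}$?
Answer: $- \frac{3}{94379} \approx -3.1787 \cdot 10^{-5}$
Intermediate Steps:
$o{\left(W \right)} = 0$
$A = \frac{5}{2}$ ($A = 8 + \frac{11}{-2} = 8 + 11 \left(- \frac{1}{2}\right) = 8 - \frac{11}{2} = \frac{5}{2} \approx 2.5$)
$S{\left(v \right)} = 1$
$g{\left(q \right)} = \frac{1}{3}$ ($g{\left(q \right)} = - \frac{2}{3} + \left(1 + 0\right) = - \frac{2}{3} + 1 = \frac{1}{3}$)
$\frac{1}{g{\left(T{\left(-2,A \right)} \right)} - 31460} = \frac{1}{\frac{1}{3} - 31460} = \frac{1}{- \frac{94379}{3}} = - \frac{3}{94379}$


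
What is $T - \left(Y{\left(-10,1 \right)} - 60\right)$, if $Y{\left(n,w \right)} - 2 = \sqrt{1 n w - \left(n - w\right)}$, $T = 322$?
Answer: $379$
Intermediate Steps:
$Y{\left(n,w \right)} = 2 + \sqrt{w - n + n w}$ ($Y{\left(n,w \right)} = 2 + \sqrt{1 n w - \left(n - w\right)} = 2 + \sqrt{n w - \left(n - w\right)} = 2 + \sqrt{w - n + n w}$)
$T - \left(Y{\left(-10,1 \right)} - 60\right) = 322 - \left(\left(2 + \sqrt{1 - -10 - 10}\right) - 60\right) = 322 - \left(\left(2 + \sqrt{1 + 10 - 10}\right) - 60\right) = 322 - \left(\left(2 + \sqrt{1}\right) - 60\right) = 322 - \left(\left(2 + 1\right) - 60\right) = 322 - \left(3 - 60\right) = 322 - -57 = 322 + 57 = 379$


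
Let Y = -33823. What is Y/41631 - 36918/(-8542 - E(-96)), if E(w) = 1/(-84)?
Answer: 104833477951/29871366537 ≈ 3.5095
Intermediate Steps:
E(w) = -1/84
Y/41631 - 36918/(-8542 - E(-96)) = -33823/41631 - 36918/(-8542 - 1*(-1/84)) = -33823*1/41631 - 36918/(-8542 + 1/84) = -33823/41631 - 36918/(-717527/84) = -33823/41631 - 36918*(-84/717527) = -33823/41631 + 3101112/717527 = 104833477951/29871366537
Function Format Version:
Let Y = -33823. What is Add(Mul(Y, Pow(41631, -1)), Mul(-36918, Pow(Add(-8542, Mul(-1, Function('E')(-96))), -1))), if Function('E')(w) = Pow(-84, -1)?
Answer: Rational(104833477951, 29871366537) ≈ 3.5095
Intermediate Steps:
Function('E')(w) = Rational(-1, 84)
Add(Mul(Y, Pow(41631, -1)), Mul(-36918, Pow(Add(-8542, Mul(-1, Function('E')(-96))), -1))) = Add(Mul(-33823, Pow(41631, -1)), Mul(-36918, Pow(Add(-8542, Mul(-1, Rational(-1, 84))), -1))) = Add(Mul(-33823, Rational(1, 41631)), Mul(-36918, Pow(Add(-8542, Rational(1, 84)), -1))) = Add(Rational(-33823, 41631), Mul(-36918, Pow(Rational(-717527, 84), -1))) = Add(Rational(-33823, 41631), Mul(-36918, Rational(-84, 717527))) = Add(Rational(-33823, 41631), Rational(3101112, 717527)) = Rational(104833477951, 29871366537)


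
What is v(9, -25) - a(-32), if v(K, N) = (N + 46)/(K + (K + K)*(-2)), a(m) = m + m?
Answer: 569/9 ≈ 63.222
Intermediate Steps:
a(m) = 2*m
v(K, N) = -(46 + N)/(3*K) (v(K, N) = (46 + N)/(K + (2*K)*(-2)) = (46 + N)/(K - 4*K) = (46 + N)/((-3*K)) = (46 + N)*(-1/(3*K)) = -(46 + N)/(3*K))
v(9, -25) - a(-32) = (⅓)*(-46 - 1*(-25))/9 - 2*(-32) = (⅓)*(⅑)*(-46 + 25) - 1*(-64) = (⅓)*(⅑)*(-21) + 64 = -7/9 + 64 = 569/9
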